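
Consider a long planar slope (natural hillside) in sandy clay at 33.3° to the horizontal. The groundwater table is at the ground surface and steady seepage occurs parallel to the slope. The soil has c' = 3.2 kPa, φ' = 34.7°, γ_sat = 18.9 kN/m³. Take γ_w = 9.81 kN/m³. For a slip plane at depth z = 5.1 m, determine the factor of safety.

With seepage parallel to the slope and the water table at the surface, the effective normal stress on the slip plane uses the buoyant unit weight γ' = γ_sat − γ_w while the driving shear stress uses γ_sat:
FS = [c' + γ' z cos²β tanφ'] / [γ_sat z sinβ cosβ]
γ' = 18.9 − 9.81 = 9.09 kN/m³
Numerator = 3.2 + 9.09·5.1·cos²33.3°·tan34.7° = 3.2 + 9.09·5.1·0.6986·0.6924 = 25.625 kPa
Denominator = 18.9·5.1·sin33.3°·cos33.3° = 18.9·5.1·0.5490·0.8358 = 44.231 kPa
FS = 25.625 / 44.231 = 0.579

FS = 0.58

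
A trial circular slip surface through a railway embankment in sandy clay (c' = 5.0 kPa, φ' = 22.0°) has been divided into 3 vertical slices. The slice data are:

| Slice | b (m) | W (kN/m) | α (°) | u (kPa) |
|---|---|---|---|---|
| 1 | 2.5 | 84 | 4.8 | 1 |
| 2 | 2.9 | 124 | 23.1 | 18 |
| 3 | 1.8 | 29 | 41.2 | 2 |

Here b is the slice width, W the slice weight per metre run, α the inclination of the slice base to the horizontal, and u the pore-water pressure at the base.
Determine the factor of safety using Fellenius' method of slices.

FS = 1.38

Ordinary method of slices: FS = Σ[c'·Δl_i + (W_i cosα_i − u_i·Δl_i)·tanφ'] / Σ W_i sinα_i, with Δl_i = b_i / cosα_i.
Slice 1: Δl = 2.5/cos4.8° = 2.509 m; N'_1 = 84·cos4.8° − 1·2.509 = 81.2; c'Δl = 12.54; W sinα = 7.0
Slice 2: Δl = 2.9/cos23.1° = 3.153 m; N'_2 = 124·cos23.1° − 18·3.153 = 57.3; c'Δl = 15.76; W sinα = 48.6
Slice 3: Δl = 1.8/cos41.2° = 2.392 m; N'_3 = 29·cos41.2° − 2·2.392 = 17.0; c'Δl = 11.96; W sinα = 19.1
Σc'Δl = 40.3 kN/m; ΣN' = 155.5 kN/m; ΣW sinα = 74.8 kN/m
Resisting = 40.3 + 155.5·tan22.0° = 40.3 + 62.8 = 103.1 kN/m
FS = 103.1 / 74.8 = 1.379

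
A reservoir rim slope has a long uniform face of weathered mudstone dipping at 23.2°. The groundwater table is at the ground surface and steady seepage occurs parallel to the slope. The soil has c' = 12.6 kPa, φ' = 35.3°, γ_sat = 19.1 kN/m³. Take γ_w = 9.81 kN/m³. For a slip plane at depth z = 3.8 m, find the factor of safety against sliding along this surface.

With seepage parallel to the slope and the water table at the surface, the effective normal stress on the slip plane uses the buoyant unit weight γ' = γ_sat − γ_w while the driving shear stress uses γ_sat:
FS = [c' + γ' z cos²β tanφ'] / [γ_sat z sinβ cosβ]
γ' = 19.1 − 9.81 = 9.29 kN/m³
Numerator = 12.6 + 9.29·3.8·cos²23.2°·tan35.3° = 12.6 + 9.29·3.8·0.8448·0.7080 = 33.716 kPa
Denominator = 19.1·3.8·sin23.2°·cos23.2° = 19.1·3.8·0.3939·0.9191 = 26.280 kPa
FS = 33.716 / 26.280 = 1.283

FS = 1.28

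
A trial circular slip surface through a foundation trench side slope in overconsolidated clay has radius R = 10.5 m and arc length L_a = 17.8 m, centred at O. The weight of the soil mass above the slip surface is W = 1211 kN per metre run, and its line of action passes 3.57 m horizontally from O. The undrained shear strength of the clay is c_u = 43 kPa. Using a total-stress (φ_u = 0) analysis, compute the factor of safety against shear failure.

Taking moments about the centre O, the resisting moment is provided by the undrained shear strength acting along the arc:
M_R = c_u·L_a·R = 43·17.80·10.5 = 8036.7 kN·m/m
M_D = W·d = 1211·3.57 = 4323.3 kN·m/m
FS = M_R / M_D = 8036.7 / 4323.3 = 1.859

FS = 1.86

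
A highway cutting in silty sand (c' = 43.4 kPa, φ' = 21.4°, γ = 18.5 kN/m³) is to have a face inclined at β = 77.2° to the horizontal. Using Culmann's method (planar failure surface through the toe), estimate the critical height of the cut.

H_c = 19.46 m

Culmann's analysis gives the critical failure plane at α_cr = (β + φ')/2 = (77.2 + 21.4)/2 = 49.3°, and the critical height
H_c = (4c'/γ) · sinβ cosφ' / [1 − cos(β − φ')]
    = (4·43.4/18.5) · sin77.2°·cos21.4° / [1 − cos(55.8°)]
    = 9.384 · 0.9751·0.9311 / [1 − 0.5621]
    = 9.384 · 0.9079 / 0.4379
    = 19.46 m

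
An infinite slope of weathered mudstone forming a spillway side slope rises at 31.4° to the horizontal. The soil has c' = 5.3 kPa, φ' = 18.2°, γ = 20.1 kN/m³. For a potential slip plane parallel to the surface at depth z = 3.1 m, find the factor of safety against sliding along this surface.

For an infinite slope with a slip plane parallel to the surface (no pore pressure): FS = [c' + γz cos²β tanφ'] / [γz sinβ cosβ].
γz = 20.1·3.1 = 62.31 kN/m²
Numerator = 5.3 + 62.31·cos²31.4°·tan18.2° = 5.3 + 62.31·0.7285·0.3288 = 20.225 kPa
Denominator = 62.31·sin31.4°·cos31.4° = 62.31·0.5210·0.8536 = 27.710 kPa
FS = 20.225 / 27.710 = 0.730

FS = 0.73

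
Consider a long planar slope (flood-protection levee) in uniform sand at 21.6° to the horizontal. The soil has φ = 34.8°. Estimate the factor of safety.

For a dry cohesionless infinite slope the factor of safety is FS = tanφ / tanβ.
FS = tan34.8° / tan21.6° = 0.6950 / 0.3959 = 1.755

FS = 1.76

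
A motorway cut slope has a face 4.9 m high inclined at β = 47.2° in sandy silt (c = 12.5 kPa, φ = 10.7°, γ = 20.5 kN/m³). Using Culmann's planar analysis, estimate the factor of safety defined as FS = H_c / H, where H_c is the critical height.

H_c = (4c/γ) · sinβ cosφ / [1 − cos(β − φ)]
    = (4·12.5/20.5) · sin47.2°·cos10.7° / [1 − cos36.5°]
    = 2.439 · 0.7210 / 0.1961 = 8.97 m
FS = H_c / H = 8.97 / 4.9 = 1.830

FS = 1.83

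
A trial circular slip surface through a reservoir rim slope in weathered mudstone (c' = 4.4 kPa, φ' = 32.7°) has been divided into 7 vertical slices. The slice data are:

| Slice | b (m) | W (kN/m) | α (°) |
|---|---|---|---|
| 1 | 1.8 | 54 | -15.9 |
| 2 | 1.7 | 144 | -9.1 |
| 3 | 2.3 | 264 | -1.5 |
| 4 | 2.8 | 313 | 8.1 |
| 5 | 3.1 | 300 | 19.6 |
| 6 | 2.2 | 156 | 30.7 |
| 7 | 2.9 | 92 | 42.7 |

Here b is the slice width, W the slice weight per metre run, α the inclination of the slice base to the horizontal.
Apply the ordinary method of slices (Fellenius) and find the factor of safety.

FS = 3.65

Ordinary method of slices: FS = Σ[c'·Δl_i + (W_i cosα_i)·tanφ'] / Σ W_i sinα_i, with Δl_i = b_i / cosα_i.
Slice 1: Δl = 1.8/cos(-15.9°) = 1.872 m; N'_1 = 54·cos(-15.9°) = 51.9; c'Δl = 8.24; W sinα = -14.8
Slice 2: Δl = 1.7/cos(-9.1°) = 1.722 m; N'_2 = 144·cos(-9.1°) = 142.2; c'Δl = 7.58; W sinα = -22.8
Slice 3: Δl = 2.3/cos(-1.5°) = 2.301 m; N'_3 = 264·cos(-1.5°) = 263.9; c'Δl = 10.12; W sinα = -6.9
Slice 4: Δl = 2.8/cos8.1° = 2.828 m; N'_4 = 313·cos8.1° = 309.9; c'Δl = 12.44; W sinα = 44.1
Slice 5: Δl = 3.1/cos19.6° = 3.291 m; N'_5 = 300·cos19.6° = 282.6; c'Δl = 14.48; W sinα = 100.6
Slice 6: Δl = 2.2/cos30.7° = 2.559 m; N'_6 = 156·cos30.7° = 134.1; c'Δl = 11.26; W sinα = 79.6
Slice 7: Δl = 2.9/cos42.7° = 3.946 m; N'_7 = 92·cos42.7° = 67.6; c'Δl = 17.36; W sinα = 62.4
Σc'Δl = 81.5 kN/m; ΣN' = 1252.3 kN/m; ΣW sinα = 242.3 kN/m
Resisting = 81.5 + 1252.3·tan32.7° = 81.5 + 803.9 = 885.4 kN/m
FS = 885.4 / 242.3 = 3.654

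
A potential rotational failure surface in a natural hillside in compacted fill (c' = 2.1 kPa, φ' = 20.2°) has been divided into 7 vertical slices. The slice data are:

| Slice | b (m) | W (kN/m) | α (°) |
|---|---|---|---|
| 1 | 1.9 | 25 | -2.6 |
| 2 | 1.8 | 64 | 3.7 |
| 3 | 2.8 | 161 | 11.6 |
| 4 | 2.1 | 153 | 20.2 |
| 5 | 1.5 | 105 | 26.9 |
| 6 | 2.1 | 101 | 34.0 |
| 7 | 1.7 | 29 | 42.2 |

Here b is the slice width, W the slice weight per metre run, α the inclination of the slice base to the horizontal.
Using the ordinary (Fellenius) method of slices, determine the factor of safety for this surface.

FS = 1.18

Ordinary method of slices: FS = Σ[c'·Δl_i + (W_i cosα_i)·tanφ'] / Σ W_i sinα_i, with Δl_i = b_i / cosα_i.
Slice 1: Δl = 1.9/cos(-2.6°) = 1.902 m; N'_1 = 25·cos(-2.6°) = 25.0; c'Δl = 3.99; W sinα = -1.1
Slice 2: Δl = 1.8/cos3.7° = 1.804 m; N'_2 = 64·cos3.7° = 63.9; c'Δl = 3.79; W sinα = 4.1
Slice 3: Δl = 2.8/cos11.6° = 2.858 m; N'_3 = 161·cos11.6° = 157.7; c'Δl = 6.00; W sinα = 32.4
Slice 4: Δl = 2.1/cos20.2° = 2.238 m; N'_4 = 153·cos20.2° = 143.6; c'Δl = 4.70; W sinα = 52.8
Slice 5: Δl = 1.5/cos26.9° = 1.682 m; N'_5 = 105·cos26.9° = 93.6; c'Δl = 3.53; W sinα = 47.5
Slice 6: Δl = 2.1/cos34.0° = 2.533 m; N'_6 = 101·cos34.0° = 83.7; c'Δl = 5.32; W sinα = 56.5
Slice 7: Δl = 1.7/cos42.2° = 2.295 m; N'_7 = 29·cos42.2° = 21.5; c'Δl = 4.82; W sinα = 19.5
Σc'Δl = 32.2 kN/m; ΣN' = 589.0 kN/m; ΣW sinα = 211.7 kN/m
Resisting = 32.2 + 589.0·tan20.2° = 32.2 + 216.7 = 248.9 kN/m
FS = 248.9 / 211.7 = 1.176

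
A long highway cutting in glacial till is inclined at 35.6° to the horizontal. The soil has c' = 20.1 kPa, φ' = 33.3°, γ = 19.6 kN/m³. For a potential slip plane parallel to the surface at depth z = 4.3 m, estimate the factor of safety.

For an infinite slope with a slip plane parallel to the surface (no pore pressure): FS = [c' + γz cos²β tanφ'] / [γz sinβ cosβ].
γz = 19.6·4.3 = 84.28 kN/m²
Numerator = 20.1 + 84.28·cos²35.6°·tan33.3° = 20.1 + 84.28·0.6611·0.6569 = 56.701 kPa
Denominator = 84.28·sin35.6°·cos35.6° = 84.28·0.5821·0.8131 = 39.892 kPa
FS = 56.701 / 39.892 = 1.421

FS = 1.42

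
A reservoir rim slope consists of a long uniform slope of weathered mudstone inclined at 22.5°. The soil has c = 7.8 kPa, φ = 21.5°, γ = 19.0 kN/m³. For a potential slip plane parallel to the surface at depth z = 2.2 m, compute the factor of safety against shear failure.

FS = 1.48

For an infinite slope with a slip plane parallel to the surface (no pore pressure): FS = [c + γz cos²β tanφ] / [γz sinβ cosβ].
γz = 19.0·2.2 = 41.80 kN/m²
Numerator = 7.8 + 41.80·cos²22.5°·tan21.5° = 7.8 + 41.80·0.8536·0.3939 = 21.854 kPa
Denominator = 41.80·sin22.5°·cos22.5° = 41.80·0.3827·0.9239 = 14.779 kPa
FS = 21.854 / 14.779 = 1.479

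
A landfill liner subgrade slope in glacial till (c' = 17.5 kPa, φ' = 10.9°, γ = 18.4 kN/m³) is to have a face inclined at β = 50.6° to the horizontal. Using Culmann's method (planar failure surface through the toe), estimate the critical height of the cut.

Culmann's analysis gives the critical failure plane at α_cr = (β + φ')/2 = (50.6 + 10.9)/2 = 30.8°, and the critical height
H_c = (4c'/γ) · sinβ cosφ' / [1 − cos(β − φ')]
    = (4·17.5/18.4) · sin50.6°·cos10.9° / [1 − cos(39.7°)]
    = 3.804 · 0.7727·0.9820 / [1 − 0.7694]
    = 3.804 · 0.7588 / 0.2306
    = 12.52 m

H_c = 12.52 m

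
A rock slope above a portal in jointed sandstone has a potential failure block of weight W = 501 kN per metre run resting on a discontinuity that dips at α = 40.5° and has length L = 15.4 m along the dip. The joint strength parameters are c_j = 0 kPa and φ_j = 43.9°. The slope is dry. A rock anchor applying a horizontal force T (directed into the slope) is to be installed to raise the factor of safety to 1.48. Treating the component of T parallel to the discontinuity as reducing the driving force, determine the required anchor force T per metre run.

Resolving forces along and normal to the sliding plane, with the horizontal anchor force T adding T·sinα to the effective normal force and T·cosα acting up the plane against the driving force:
FS = [c_jL + (W cosα + T sinα) tanφ_j] / [W sinα − T cosα]
Without the anchor: N' = 381.0 kN/m, driving T_d = 325.4 kN/m, resisting R = 0·15.4 + 381.0·tan43.9° = 366.6 kN/m, FS = 1.13.
Setting FS = 1.48 and solving for T:
1.48·(325.4 − T cos40.5°) = 366.6 + T sin40.5°·tan43.9°
T·(sin40.5°·tan43.9° + 1.48·cos40.5°) = 1.48·325.4 − 366.6
T·(0.6494·0.9623 + 1.48·0.7604) = 481.6 − 366.6 = 114.9
T·1.7504 = 114.9
T = 65.7 kN/m

T = 66 kN/m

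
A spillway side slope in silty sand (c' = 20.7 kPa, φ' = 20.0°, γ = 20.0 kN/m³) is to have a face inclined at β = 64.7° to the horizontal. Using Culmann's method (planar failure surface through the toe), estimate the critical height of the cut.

H_c = 12.16 m

Culmann's analysis gives the critical failure plane at α_cr = (β + φ')/2 = (64.7 + 20.0)/2 = 42.4°, and the critical height
H_c = (4c'/γ) · sinβ cosφ' / [1 − cos(β − φ')]
    = (4·20.7/20.0) · sin64.7°·cos20.0° / [1 − cos(44.7°)]
    = 4.140 · 0.9041·0.9397 / [1 − 0.7108]
    = 4.140 · 0.8496 / 0.2892
    = 12.16 m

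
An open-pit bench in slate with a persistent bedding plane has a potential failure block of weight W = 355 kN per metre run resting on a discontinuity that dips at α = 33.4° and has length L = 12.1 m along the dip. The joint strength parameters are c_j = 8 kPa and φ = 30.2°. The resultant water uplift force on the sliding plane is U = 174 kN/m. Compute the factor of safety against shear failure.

FS = 0.86

Resolving the block weight along and normal to the plane and applying the Mohr–Coulomb strength on the joint:
N' = W cosα − U = 355·cos33.4° − 174 = 122.4 kN/m
Driving force T = W sinα = 355·sin33.4° = 195.4 kN/m
Resisting force R = c_j·L + N'·tanφ = 8·12.1 + 122.4·tan30.2° = 96.8 + 71.2 = 168.0 kN/m
FS = R / T = 168.0 / 195.4 = 0.860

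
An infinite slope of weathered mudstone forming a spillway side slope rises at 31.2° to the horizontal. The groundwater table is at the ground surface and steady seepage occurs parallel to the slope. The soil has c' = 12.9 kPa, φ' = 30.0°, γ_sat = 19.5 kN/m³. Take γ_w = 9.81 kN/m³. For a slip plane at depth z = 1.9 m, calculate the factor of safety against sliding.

With seepage parallel to the slope and the water table at the surface, the effective normal stress on the slip plane uses the buoyant unit weight γ' = γ_sat − γ_w while the driving shear stress uses γ_sat:
FS = [c' + γ' z cos²β tanφ'] / [γ_sat z sinβ cosβ]
γ' = 19.5 − 9.81 = 9.69 kN/m³
Numerator = 12.9 + 9.69·1.9·cos²31.2°·tan30.0° = 12.9 + 9.69·1.9·0.7316·0.5774 = 20.677 kPa
Denominator = 19.5·1.9·sin31.2°·cos31.2° = 19.5·1.9·0.5180·0.8554 = 16.417 kPa
FS = 20.677 / 16.417 = 1.260

FS = 1.26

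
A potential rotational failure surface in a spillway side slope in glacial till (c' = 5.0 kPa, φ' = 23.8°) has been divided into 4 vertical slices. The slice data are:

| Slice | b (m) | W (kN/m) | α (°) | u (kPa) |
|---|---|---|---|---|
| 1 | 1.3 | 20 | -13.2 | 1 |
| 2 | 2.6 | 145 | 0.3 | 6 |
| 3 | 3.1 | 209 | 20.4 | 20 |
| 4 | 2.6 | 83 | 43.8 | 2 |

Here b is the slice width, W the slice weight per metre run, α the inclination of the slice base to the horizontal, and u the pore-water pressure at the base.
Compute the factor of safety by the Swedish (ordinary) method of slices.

FS = 1.58

Ordinary method of slices: FS = Σ[c'·Δl_i + (W_i cosα_i − u_i·Δl_i)·tanφ'] / Σ W_i sinα_i, with Δl_i = b_i / cosα_i.
Slice 1: Δl = 1.3/cos(-13.2°) = 1.335 m; N'_1 = 20·cos(-13.2°) − 1·1.335 = 18.1; c'Δl = 6.68; W sinα = -4.6
Slice 2: Δl = 2.6/cos0.3° = 2.600 m; N'_2 = 145·cos0.3° − 6·2.600 = 129.4; c'Δl = 13.00; W sinα = 0.8
Slice 3: Δl = 3.1/cos20.4° = 3.307 m; N'_3 = 209·cos20.4° − 20·3.307 = 129.7; c'Δl = 16.54; W sinα = 72.9
Slice 4: Δl = 2.6/cos43.8° = 3.602 m; N'_4 = 83·cos43.8° − 2·3.602 = 52.7; c'Δl = 18.01; W sinα = 57.4
Σc'Δl = 54.2 kN/m; ΣN' = 330.0 kN/m; ΣW sinα = 126.5 kN/m
Resisting = 54.2 + 330.0·tan23.8° = 54.2 + 145.5 = 199.8 kN/m
FS = 199.8 / 126.5 = 1.579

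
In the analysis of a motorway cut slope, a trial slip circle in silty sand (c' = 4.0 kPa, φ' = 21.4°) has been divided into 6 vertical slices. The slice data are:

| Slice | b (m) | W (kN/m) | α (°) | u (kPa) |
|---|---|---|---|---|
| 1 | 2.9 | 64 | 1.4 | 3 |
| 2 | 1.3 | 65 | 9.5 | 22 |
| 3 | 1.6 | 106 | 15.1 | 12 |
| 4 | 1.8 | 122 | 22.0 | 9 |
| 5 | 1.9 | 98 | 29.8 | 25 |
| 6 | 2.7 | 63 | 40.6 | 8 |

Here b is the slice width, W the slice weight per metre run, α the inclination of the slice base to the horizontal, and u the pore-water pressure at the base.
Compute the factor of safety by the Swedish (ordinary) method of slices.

Ordinary method of slices: FS = Σ[c'·Δl_i + (W_i cosα_i − u_i·Δl_i)·tanφ'] / Σ W_i sinα_i, with Δl_i = b_i / cosα_i.
Slice 1: Δl = 2.9/cos1.4° = 2.901 m; N'_1 = 64·cos1.4° − 3·2.901 = 55.3; c'Δl = 11.60; W sinα = 1.6
Slice 2: Δl = 1.3/cos9.5° = 1.318 m; N'_2 = 65·cos9.5° − 22·1.318 = 35.1; c'Δl = 5.27; W sinα = 10.7
Slice 3: Δl = 1.6/cos15.1° = 1.657 m; N'_3 = 106·cos15.1° − 12·1.657 = 82.5; c'Δl = 6.63; W sinα = 27.6
Slice 4: Δl = 1.8/cos22.0° = 1.941 m; N'_4 = 122·cos22.0° − 9·1.941 = 95.6; c'Δl = 7.77; W sinα = 45.7
Slice 5: Δl = 1.9/cos29.8° = 2.190 m; N'_5 = 98·cos29.8° − 25·2.190 = 30.3; c'Δl = 8.76; W sinα = 48.7
Slice 6: Δl = 2.7/cos40.6° = 3.556 m; N'_6 = 63·cos40.6° − 8·3.556 = 19.4; c'Δl = 14.22; W sinα = 41.0
Σc'Δl = 54.3 kN/m; ΣN' = 318.2 kN/m; ΣW sinα = 175.3 kN/m
Resisting = 54.3 + 318.2·tan21.4° = 54.3 + 124.7 = 178.9 kN/m
FS = 178.9 / 175.3 = 1.021

FS = 1.02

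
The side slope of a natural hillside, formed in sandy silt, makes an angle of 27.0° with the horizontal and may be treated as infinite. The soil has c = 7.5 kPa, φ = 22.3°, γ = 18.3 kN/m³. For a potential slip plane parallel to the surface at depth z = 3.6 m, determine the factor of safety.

FS = 1.09

For an infinite slope with a slip plane parallel to the surface (no pore pressure): FS = [c + γz cos²β tanφ] / [γz sinβ cosβ].
γz = 18.3·3.6 = 65.88 kN/m²
Numerator = 7.5 + 65.88·cos²27.0°·tan22.3° = 7.5 + 65.88·0.7939·0.4101 = 28.950 kPa
Denominator = 65.88·sin27.0°·cos27.0° = 65.88·0.4540·0.8910 = 26.649 kPa
FS = 28.950 / 26.649 = 1.086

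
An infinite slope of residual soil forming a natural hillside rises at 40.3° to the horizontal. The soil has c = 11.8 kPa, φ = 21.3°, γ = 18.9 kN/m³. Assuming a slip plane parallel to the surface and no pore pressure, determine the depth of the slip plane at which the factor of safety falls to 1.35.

z = 1.42 m

Setting FS = 1.35 in FS = [c + γz cos²β tanφ] / [γz sinβ cosβ] and solving for z:
z = c / [γ cosβ (FS·sinβ − cosβ·tanφ)]
  = 11.8 / [18.9·cos40.3°·(1.35·sin40.3° − cos40.3°·tan21.3°)]
  = 11.8 / [18.9·0.7627·(1.35·0.6468 − 0.7627·0.3899)]
  = 11.8 / 8.3000 = 1.422 m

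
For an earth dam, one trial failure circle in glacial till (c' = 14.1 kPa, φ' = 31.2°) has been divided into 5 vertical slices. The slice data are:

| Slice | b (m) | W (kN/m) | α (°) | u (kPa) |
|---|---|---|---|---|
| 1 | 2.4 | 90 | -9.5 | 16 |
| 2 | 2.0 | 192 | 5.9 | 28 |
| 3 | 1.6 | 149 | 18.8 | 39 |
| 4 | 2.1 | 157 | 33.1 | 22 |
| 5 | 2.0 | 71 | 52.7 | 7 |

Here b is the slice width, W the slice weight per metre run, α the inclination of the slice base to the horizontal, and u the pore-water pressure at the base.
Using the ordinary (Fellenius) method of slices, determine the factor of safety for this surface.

FS = 1.97

Ordinary method of slices: FS = Σ[c'·Δl_i + (W_i cosα_i − u_i·Δl_i)·tanφ'] / Σ W_i sinα_i, with Δl_i = b_i / cosα_i.
Slice 1: Δl = 2.4/cos(-9.5°) = 2.433 m; N'_1 = 90·cos(-9.5°) − 16·2.433 = 49.8; c'Δl = 34.31; W sinα = -14.9
Slice 2: Δl = 2.0/cos5.9° = 2.011 m; N'_2 = 192·cos5.9° − 28·2.011 = 134.7; c'Δl = 28.35; W sinα = 19.7
Slice 3: Δl = 1.6/cos18.8° = 1.690 m; N'_3 = 149·cos18.8° − 39·1.690 = 75.1; c'Δl = 23.83; W sinα = 48.0
Slice 4: Δl = 2.1/cos33.1° = 2.507 m; N'_4 = 157·cos33.1° − 22·2.507 = 76.4; c'Δl = 35.35; W sinα = 85.7
Slice 5: Δl = 2.0/cos52.7° = 3.300 m; N'_5 = 71·cos52.7° − 7·3.300 = 19.9; c'Δl = 46.54; W sinα = 56.5
Σc'Δl = 168.4 kN/m; ΣN' = 355.9 kN/m; ΣW sinα = 195.1 kN/m
Resisting = 168.4 + 355.9·tan31.2° = 168.4 + 215.6 = 383.9 kN/m
FS = 383.9 / 195.1 = 1.968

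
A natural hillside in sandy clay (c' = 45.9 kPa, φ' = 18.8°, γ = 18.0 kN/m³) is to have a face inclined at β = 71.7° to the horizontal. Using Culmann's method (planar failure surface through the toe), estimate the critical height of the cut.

Culmann's analysis gives the critical failure plane at α_cr = (β + φ')/2 = (71.7 + 18.8)/2 = 45.2°, and the critical height
H_c = (4c'/γ) · sinβ cosφ' / [1 − cos(β − φ')]
    = (4·45.9/18.0) · sin71.7°·cos18.8° / [1 − cos(52.9°)]
    = 10.200 · 0.9494·0.9466 / [1 − 0.6032]
    = 10.200 · 0.8988 / 0.3968
    = 23.10 m

H_c = 23.10 m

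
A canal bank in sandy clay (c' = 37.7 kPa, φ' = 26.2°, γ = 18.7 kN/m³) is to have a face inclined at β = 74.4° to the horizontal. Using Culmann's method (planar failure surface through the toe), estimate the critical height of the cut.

H_c = 20.90 m

Culmann's analysis gives the critical failure plane at α_cr = (β + φ')/2 = (74.4 + 26.2)/2 = 50.3°, and the critical height
H_c = (4c'/γ) · sinβ cosφ' / [1 − cos(β − φ')]
    = (4·37.7/18.7) · sin74.4°·cos26.2° / [1 − cos(48.2°)]
    = 8.064 · 0.9632·0.8973 / [1 − 0.6665]
    = 8.064 · 0.8642 / 0.3335
    = 20.90 m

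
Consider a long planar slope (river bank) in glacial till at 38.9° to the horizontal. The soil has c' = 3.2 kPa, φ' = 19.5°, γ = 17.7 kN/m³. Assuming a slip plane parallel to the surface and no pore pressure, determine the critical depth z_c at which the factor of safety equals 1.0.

Setting FS = 1.00 in FS = [c' + γz cos²β tanφ'] / [γz sinβ cosβ] and solving for z:
z = c' / [γ cosβ (FS·sinβ − cosβ·tanφ')]
  = 3.2 / [17.7·cos38.9°·(1.00·sin38.9° − cos38.9°·tan19.5°)]
  = 3.2 / [17.7·0.7782·(1.00·0.6280 − 0.7782·0.3541)]
  = 3.2 / 4.8539 = 0.659 m

z_c = 0.66 m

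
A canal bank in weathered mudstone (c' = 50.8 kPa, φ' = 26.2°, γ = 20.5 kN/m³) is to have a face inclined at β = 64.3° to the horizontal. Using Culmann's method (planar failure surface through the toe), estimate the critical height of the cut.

Culmann's analysis gives the critical failure plane at α_cr = (β + φ')/2 = (64.3 + 26.2)/2 = 45.2°, and the critical height
H_c = (4c'/γ) · sinβ cosφ' / [1 − cos(β − φ')]
    = (4·50.8/20.5) · sin64.3°·cos26.2° / [1 − cos(38.1°)]
    = 9.912 · 0.9011·0.8973 / [1 − 0.7869]
    = 9.912 · 0.8085 / 0.2131
    = 37.61 m

H_c = 37.61 m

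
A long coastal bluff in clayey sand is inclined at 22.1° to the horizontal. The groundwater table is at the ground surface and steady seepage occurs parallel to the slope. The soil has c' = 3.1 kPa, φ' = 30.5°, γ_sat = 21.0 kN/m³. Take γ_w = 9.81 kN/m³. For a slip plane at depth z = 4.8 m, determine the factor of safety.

With seepage parallel to the slope and the water table at the surface, the effective normal stress on the slip plane uses the buoyant unit weight γ' = γ_sat − γ_w while the driving shear stress uses γ_sat:
FS = [c' + γ' z cos²β tanφ'] / [γ_sat z sinβ cosβ]
γ' = 21.0 − 9.81 = 11.19 kN/m³
Numerator = 3.1 + 11.19·4.8·cos²22.1°·tan30.5° = 3.1 + 11.19·4.8·0.8585·0.5890 = 30.260 kPa
Denominator = 21.0·4.8·sin22.1°·cos22.1° = 21.0·4.8·0.3762·0.9265 = 35.137 kPa
FS = 30.260 / 35.137 = 0.861

FS = 0.86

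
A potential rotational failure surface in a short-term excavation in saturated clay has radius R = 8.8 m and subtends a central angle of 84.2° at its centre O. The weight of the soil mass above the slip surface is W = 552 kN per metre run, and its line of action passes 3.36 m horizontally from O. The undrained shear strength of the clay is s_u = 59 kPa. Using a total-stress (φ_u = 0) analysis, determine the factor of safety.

FS = 3.62

Taking moments about the centre O, the resisting moment is provided by the undrained shear strength acting along the arc:
Arc length L_a = R·θ = 8.8·(84.2°·π/180) = 8.8·1.4696 = 12.93 m
M_R = s_u·L_a·R = 59·12.93·8.8 = 6714.4 kN·m/m
M_D = W·d = 552·3.36 = 1854.7 kN·m/m
FS = M_R / M_D = 6714.4 / 1854.7 = 3.620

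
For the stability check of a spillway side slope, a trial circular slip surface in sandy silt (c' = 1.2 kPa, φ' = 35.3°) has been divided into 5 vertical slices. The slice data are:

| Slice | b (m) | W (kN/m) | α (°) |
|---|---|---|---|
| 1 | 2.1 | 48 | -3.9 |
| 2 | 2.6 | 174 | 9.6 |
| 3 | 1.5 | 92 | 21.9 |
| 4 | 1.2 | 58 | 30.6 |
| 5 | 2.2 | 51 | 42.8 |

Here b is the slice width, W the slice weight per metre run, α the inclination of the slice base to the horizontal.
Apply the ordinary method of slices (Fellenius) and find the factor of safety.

Ordinary method of slices: FS = Σ[c'·Δl_i + (W_i cosα_i)·tanφ'] / Σ W_i sinα_i, with Δl_i = b_i / cosα_i.
Slice 1: Δl = 2.1/cos(-3.9°) = 2.105 m; N'_1 = 48·cos(-3.9°) = 47.9; c'Δl = 2.53; W sinα = -3.3
Slice 2: Δl = 2.6/cos9.6° = 2.637 m; N'_2 = 174·cos9.6° = 171.6; c'Δl = 3.16; W sinα = 29.0
Slice 3: Δl = 1.5/cos21.9° = 1.617 m; N'_3 = 92·cos21.9° = 85.4; c'Δl = 1.94; W sinα = 34.3
Slice 4: Δl = 1.2/cos30.6° = 1.394 m; N'_4 = 58·cos30.6° = 49.9; c'Δl = 1.67; W sinα = 29.5
Slice 5: Δl = 2.2/cos42.8° = 2.998 m; N'_5 = 51·cos42.8° = 37.4; c'Δl = 3.60; W sinα = 34.7
Σc'Δl = 12.9 kN/m; ΣN' = 392.2 kN/m; ΣW sinα = 124.2 kN/m
Resisting = 12.9 + 392.2·tan35.3° = 12.9 + 277.7 = 290.6 kN/m
FS = 290.6 / 124.2 = 2.339

FS = 2.34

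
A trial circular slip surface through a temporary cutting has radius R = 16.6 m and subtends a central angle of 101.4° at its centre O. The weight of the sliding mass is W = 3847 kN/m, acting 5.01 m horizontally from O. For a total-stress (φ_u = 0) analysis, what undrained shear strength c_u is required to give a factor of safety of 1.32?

c_u = 52.2 kPa

FS = c_u·L_a·R / (W·d), so c_u = FS·W·d / (L_a·R).
Arc length L_a = R·θ = 16.6·(101.4°·π/180) = 16.6·1.7698 = 29.38 m
c_u = 1.32·3847·5.01 / (29.38·16.6) = 25441.0 / 487.68 = 52.17 kPa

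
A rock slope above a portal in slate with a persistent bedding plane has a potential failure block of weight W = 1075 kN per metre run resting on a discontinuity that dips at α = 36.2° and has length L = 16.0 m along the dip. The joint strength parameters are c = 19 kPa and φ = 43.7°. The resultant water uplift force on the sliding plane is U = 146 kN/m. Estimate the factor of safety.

Resolving the block weight along and normal to the plane and applying the Mohr–Coulomb strength on the joint:
N' = W cosα − U = 1075·cos36.2° − 146 = 721.5 kN/m
Driving force T = W sinα = 1075·sin36.2° = 634.9 kN/m
Resisting force R = c·L + N'·tanφ = 19·16.0 + 721.5·tan43.7° = 304.0 + 689.5 = 993.5 kN/m
FS = R / T = 993.5 / 634.9 = 1.565

FS = 1.56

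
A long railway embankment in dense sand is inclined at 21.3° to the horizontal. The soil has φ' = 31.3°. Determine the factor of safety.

For a dry cohesionless infinite slope the factor of safety is FS = tanφ' / tanβ.
FS = tan31.3° / tan21.3° = 0.6080 / 0.3899 = 1.559

FS = 1.56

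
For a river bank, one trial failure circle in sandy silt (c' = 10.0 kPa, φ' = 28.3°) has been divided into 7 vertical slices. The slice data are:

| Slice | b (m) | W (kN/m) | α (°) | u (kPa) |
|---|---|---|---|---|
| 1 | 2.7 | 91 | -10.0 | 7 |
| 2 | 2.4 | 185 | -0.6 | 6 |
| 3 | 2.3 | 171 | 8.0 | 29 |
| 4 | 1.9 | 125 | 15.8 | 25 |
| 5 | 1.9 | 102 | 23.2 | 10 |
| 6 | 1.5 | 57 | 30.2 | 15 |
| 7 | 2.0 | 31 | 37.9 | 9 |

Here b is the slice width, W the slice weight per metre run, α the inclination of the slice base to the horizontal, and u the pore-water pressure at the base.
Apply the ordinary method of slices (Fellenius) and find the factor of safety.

Ordinary method of slices: FS = Σ[c'·Δl_i + (W_i cosα_i − u_i·Δl_i)·tanφ'] / Σ W_i sinα_i, with Δl_i = b_i / cosα_i.
Slice 1: Δl = 2.7/cos(-10.0°) = 2.742 m; N'_1 = 91·cos(-10.0°) − 7·2.742 = 70.4; c'Δl = 27.42; W sinα = -15.8
Slice 2: Δl = 2.4/cos(-0.6°) = 2.400 m; N'_2 = 185·cos(-0.6°) − 6·2.400 = 170.6; c'Δl = 24.00; W sinα = -1.9
Slice 3: Δl = 2.3/cos8.0° = 2.323 m; N'_3 = 171·cos8.0° − 29·2.323 = 102.0; c'Δl = 23.23; W sinα = 23.8
Slice 4: Δl = 1.9/cos15.8° = 1.975 m; N'_4 = 125·cos15.8° − 25·1.975 = 70.9; c'Δl = 19.75; W sinα = 34.0
Slice 5: Δl = 1.9/cos23.2° = 2.067 m; N'_5 = 102·cos23.2° − 10·2.067 = 73.1; c'Δl = 20.67; W sinα = 40.2
Slice 6: Δl = 1.5/cos30.2° = 1.736 m; N'_6 = 57·cos30.2° − 15·1.736 = 23.2; c'Δl = 17.36; W sinα = 28.7
Slice 7: Δl = 2.0/cos37.9° = 2.535 m; N'_7 = 31·cos37.9° − 9·2.535 = 1.7; c'Δl = 25.35; W sinα = 19.0
Σc'Δl = 157.8 kN/m; ΣN' = 511.9 kN/m; ΣW sinα = 128.0 kN/m
Resisting = 157.8 + 511.9·tan28.3° = 157.8 + 275.6 = 433.4 kN/m
FS = 433.4 / 128.0 = 3.386

FS = 3.39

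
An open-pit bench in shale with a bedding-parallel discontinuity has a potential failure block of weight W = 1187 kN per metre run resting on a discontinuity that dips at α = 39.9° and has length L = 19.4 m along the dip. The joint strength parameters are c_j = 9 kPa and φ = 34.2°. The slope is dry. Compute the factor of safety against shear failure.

Resolving the block weight along and normal to the plane and applying the Mohr–Coulomb strength on the joint:
N' = W cosα = 1187·cos39.9° = 910.6 kN/m
Driving force T = W sinα = 1187·sin39.9° = 761.4 kN/m
Resisting force R = c_j·L + N'·tanφ = 9·19.4 + 910.6·tan34.2° = 174.6 + 618.9 = 793.5 kN/m
FS = R / T = 793.5 / 761.4 = 1.042

FS = 1.04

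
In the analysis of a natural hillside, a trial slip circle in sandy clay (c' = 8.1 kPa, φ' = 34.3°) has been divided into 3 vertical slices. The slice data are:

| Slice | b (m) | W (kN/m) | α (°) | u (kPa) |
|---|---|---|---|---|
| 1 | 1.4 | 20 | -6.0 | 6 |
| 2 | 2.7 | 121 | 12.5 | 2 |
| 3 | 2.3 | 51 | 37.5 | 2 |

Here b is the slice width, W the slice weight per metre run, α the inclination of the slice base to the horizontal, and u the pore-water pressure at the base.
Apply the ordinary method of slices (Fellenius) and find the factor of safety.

Ordinary method of slices: FS = Σ[c'·Δl_i + (W_i cosα_i − u_i·Δl_i)·tanφ'] / Σ W_i sinα_i, with Δl_i = b_i / cosα_i.
Slice 1: Δl = 1.4/cos(-6.0°) = 1.408 m; N'_1 = 20·cos(-6.0°) − 6·1.408 = 11.4; c'Δl = 11.40; W sinα = -2.1
Slice 2: Δl = 2.7/cos12.5° = 2.766 m; N'_2 = 121·cos12.5° − 2·2.766 = 112.6; c'Δl = 22.40; W sinα = 26.2
Slice 3: Δl = 2.3/cos37.5° = 2.899 m; N'_3 = 51·cos37.5° − 2·2.899 = 34.7; c'Δl = 23.48; W sinα = 31.0
Σc'Δl = 57.3 kN/m; ΣN' = 158.7 kN/m; ΣW sinα = 55.1 kN/m
Resisting = 57.3 + 158.7·tan34.3° = 57.3 + 108.3 = 165.5 kN/m
FS = 165.5 / 55.1 = 3.002

FS = 3.00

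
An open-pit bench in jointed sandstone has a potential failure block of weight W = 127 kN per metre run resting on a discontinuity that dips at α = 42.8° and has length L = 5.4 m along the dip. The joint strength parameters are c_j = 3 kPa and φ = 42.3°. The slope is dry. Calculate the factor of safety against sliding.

Resolving the block weight along and normal to the plane and applying the Mohr–Coulomb strength on the joint:
N' = W cosα = 127·cos42.8° = 93.2 kN/m
Driving force T = W sinα = 127·sin42.8° = 86.3 kN/m
Resisting force R = c_j·L + N'·tanφ = 3·5.4 + 93.2·tan42.3° = 16.2 + 84.8 = 101.0 kN/m
FS = R / T = 101.0 / 86.3 = 1.170

FS = 1.17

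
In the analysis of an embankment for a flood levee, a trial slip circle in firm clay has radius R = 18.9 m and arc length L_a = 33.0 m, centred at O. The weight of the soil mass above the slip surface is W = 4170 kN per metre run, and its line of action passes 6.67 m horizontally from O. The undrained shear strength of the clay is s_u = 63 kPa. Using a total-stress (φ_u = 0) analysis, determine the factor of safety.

Taking moments about the centre O, the resisting moment is provided by the undrained shear strength acting along the arc:
M_R = s_u·L_a·R = 63·33.00·18.9 = 39293.1 kN·m/m
M_D = W·d = 4170·6.67 = 27813.9 kN·m/m
FS = M_R / M_D = 39293.1 / 27813.9 = 1.413

FS = 1.41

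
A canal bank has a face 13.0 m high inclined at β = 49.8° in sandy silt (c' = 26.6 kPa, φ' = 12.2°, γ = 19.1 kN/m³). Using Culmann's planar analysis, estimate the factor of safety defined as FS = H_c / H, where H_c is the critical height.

FS = 1.54

H_c = (4c'/γ) · sinβ cosφ' / [1 − cos(β − φ')]
    = (4·26.6/19.1) · sin49.8°·cos12.2° / [1 − cos37.6°]
    = 5.571 · 0.7465 / 0.2077 = 20.02 m
FS = H_c / H = 20.02 / 13.0 = 1.540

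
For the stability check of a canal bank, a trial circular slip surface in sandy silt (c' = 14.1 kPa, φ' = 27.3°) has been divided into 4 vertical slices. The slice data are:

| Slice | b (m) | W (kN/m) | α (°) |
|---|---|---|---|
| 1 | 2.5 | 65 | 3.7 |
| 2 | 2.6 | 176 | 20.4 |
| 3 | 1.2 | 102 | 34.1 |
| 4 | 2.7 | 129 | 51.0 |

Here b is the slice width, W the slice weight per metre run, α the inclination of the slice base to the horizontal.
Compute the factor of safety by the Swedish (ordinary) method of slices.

Ordinary method of slices: FS = Σ[c'·Δl_i + (W_i cosα_i)·tanφ'] / Σ W_i sinα_i, with Δl_i = b_i / cosα_i.
Slice 1: Δl = 2.5/cos3.7° = 2.505 m; N'_1 = 65·cos3.7° = 64.9; c'Δl = 35.32; W sinα = 4.2
Slice 2: Δl = 2.6/cos20.4° = 2.774 m; N'_2 = 176·cos20.4° = 165.0; c'Δl = 39.11; W sinα = 61.3
Slice 3: Δl = 1.2/cos34.1° = 1.449 m; N'_3 = 102·cos34.1° = 84.5; c'Δl = 20.43; W sinα = 57.2
Slice 4: Δl = 2.7/cos51.0° = 4.290 m; N'_4 = 129·cos51.0° = 81.2; c'Δl = 60.49; W sinα = 100.3
Σc'Δl = 155.4 kN/m; ΣN' = 395.5 kN/m; ΣW sinα = 223.0 kN/m
Resisting = 155.4 + 395.5·tan27.3° = 155.4 + 204.1 = 359.5 kN/m
FS = 359.5 / 223.0 = 1.612

FS = 1.61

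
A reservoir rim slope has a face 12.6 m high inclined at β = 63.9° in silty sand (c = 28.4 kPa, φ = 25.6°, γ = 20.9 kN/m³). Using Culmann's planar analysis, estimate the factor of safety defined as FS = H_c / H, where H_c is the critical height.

H_c = (4c/γ) · sinβ cosφ / [1 − cos(β − φ)]
    = (4·28.4/20.9) · sin63.9°·cos25.6° / [1 − cos38.3°]
    = 5.435 · 0.8099 / 0.2152 = 20.45 m
FS = H_c / H = 20.45 / 12.6 = 1.623

FS = 1.62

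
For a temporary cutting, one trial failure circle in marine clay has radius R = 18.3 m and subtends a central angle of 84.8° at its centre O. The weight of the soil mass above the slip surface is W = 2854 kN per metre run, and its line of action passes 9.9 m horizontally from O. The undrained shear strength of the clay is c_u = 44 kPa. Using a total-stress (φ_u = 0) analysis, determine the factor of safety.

FS = 0.77

Taking moments about the centre O, the resisting moment is provided by the undrained shear strength acting along the arc:
Arc length L_a = R·θ = 18.3·(84.8°·π/180) = 18.3·1.4800 = 27.08 m
M_R = c_u·L_a·R = 44·27.08·18.3 = 21808.6 kN·m/m
M_D = W·d = 2854·9.9 = 28254.6 kN·m/m
FS = M_R / M_D = 21808.6 / 28254.6 = 0.772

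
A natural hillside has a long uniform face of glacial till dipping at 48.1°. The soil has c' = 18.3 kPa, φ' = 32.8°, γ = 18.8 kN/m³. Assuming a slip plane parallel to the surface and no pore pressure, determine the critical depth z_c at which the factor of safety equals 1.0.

Setting FS = 1.00 in FS = [c' + γz cos²β tanφ'] / [γz sinβ cosβ] and solving for z:
z = c' / [γ cosβ (FS·sinβ − cosβ·tanφ')]
  = 18.3 / [18.8·cos48.1°·(1.00·sin48.1° − cos48.1°·tan32.8°)]
  = 18.3 / [18.8·0.6678·(1.00·0.7443 − 0.6678·0.6445)]
  = 18.3 / 3.9414 = 4.643 m

z_c = 4.64 m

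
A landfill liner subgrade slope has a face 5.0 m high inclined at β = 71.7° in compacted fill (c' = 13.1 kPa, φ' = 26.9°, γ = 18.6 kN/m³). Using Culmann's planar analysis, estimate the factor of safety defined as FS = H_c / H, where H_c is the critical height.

FS = 1.64

H_c = (4c'/γ) · sinβ cosφ' / [1 − cos(β − φ')]
    = (4·13.1/18.6) · sin71.7°·cos26.9° / [1 − cos44.8°]
    = 2.817 · 0.8467 / 0.2904 = 8.21 m
FS = H_c / H = 8.21 / 5.0 = 1.643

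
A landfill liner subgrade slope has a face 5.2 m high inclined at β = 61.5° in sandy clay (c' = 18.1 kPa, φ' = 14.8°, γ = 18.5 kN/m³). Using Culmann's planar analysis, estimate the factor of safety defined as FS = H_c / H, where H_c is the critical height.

FS = 2.04

H_c = (4c'/γ) · sinβ cosφ' / [1 − cos(β − φ')]
    = (4·18.1/18.5) · sin61.5°·cos14.8° / [1 − cos46.7°]
    = 3.914 · 0.8497 / 0.3142 = 10.58 m
FS = H_c / H = 10.58 / 5.2 = 2.035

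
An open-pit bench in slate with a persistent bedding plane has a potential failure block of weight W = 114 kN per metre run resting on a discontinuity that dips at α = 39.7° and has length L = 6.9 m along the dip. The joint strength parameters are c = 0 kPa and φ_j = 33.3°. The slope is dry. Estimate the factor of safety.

Resolving the block weight along and normal to the plane and applying the Mohr–Coulomb strength on the joint:
N' = W cosα = 114·cos39.7° = 87.7 kN/m
Driving force T = W sinα = 114·sin39.7° = 72.8 kN/m
Resisting force R = c·L + N'·tanφ_j = 0·6.9 + 87.7·tan33.3° = 0.0 + 57.6 = 57.6 kN/m
FS = R / T = 57.6 / 72.8 = 0.791

FS = 0.79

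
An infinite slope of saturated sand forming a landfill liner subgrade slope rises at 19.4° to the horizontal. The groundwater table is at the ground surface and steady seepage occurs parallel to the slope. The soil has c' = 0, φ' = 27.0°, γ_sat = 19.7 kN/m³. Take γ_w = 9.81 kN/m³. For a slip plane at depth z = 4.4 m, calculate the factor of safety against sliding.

With seepage parallel to the slope and the water table at the surface, the effective normal stress on the slip plane uses the buoyant unit weight γ' = γ_sat − γ_w while the driving shear stress uses γ_sat:
FS = [c' + γ' z cos²β tanφ'] / [γ_sat z sinβ cosβ]
(For c' = 0 this reduces to FS = (γ'/γ_sat)·tanφ'/tanβ.)
γ' = 19.7 − 9.81 = 9.89 kN/m³
Numerator = 0.0 + 9.89·4.4·cos²19.4°·tan27.0° = 0.0 + 9.89·4.4·0.8897·0.5095 = 19.726 kPa
Denominator = 19.7·4.4·sin19.4°·cos19.4° = 19.7·4.4·0.3322·0.9432 = 27.157 kPa
FS = 19.726 / 27.157 = 0.726

FS = 0.73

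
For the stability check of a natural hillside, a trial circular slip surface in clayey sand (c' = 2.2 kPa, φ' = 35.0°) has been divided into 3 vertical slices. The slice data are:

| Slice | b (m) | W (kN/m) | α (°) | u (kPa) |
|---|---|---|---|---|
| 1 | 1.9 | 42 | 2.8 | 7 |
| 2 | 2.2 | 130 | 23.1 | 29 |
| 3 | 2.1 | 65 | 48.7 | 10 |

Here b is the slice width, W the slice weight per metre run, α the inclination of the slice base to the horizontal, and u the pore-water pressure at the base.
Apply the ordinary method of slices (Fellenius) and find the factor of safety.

Ordinary method of slices: FS = Σ[c'·Δl_i + (W_i cosα_i − u_i·Δl_i)·tanφ'] / Σ W_i sinα_i, with Δl_i = b_i / cosα_i.
Slice 1: Δl = 1.9/cos2.8° = 1.902 m; N'_1 = 42·cos2.8° − 7·1.902 = 28.6; c'Δl = 4.18; W sinα = 2.1
Slice 2: Δl = 2.2/cos23.1° = 2.392 m; N'_2 = 130·cos23.1° − 29·2.392 = 50.2; c'Δl = 5.26; W sinα = 51.0
Slice 3: Δl = 2.1/cos48.7° = 3.182 m; N'_3 = 65·cos48.7° − 10·3.182 = 11.1; c'Δl = 7.00; W sinα = 48.8
Σc'Δl = 16.4 kN/m; ΣN' = 89.9 kN/m; ΣW sinα = 101.9 kN/m
Resisting = 16.4 + 89.9·tan35.0° = 16.4 + 63.0 = 79.4 kN/m
FS = 79.4 / 101.9 = 0.779

FS = 0.78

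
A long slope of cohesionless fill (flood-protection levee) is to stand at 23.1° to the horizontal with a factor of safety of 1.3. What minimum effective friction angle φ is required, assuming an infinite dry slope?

FS = tanφ/tanβ ⇒ tanφ = FS · tanβ = 1.3 · tan23.1° = 0.5545
φ = arctan(0.5545) = 29.01°

φ = 29.0°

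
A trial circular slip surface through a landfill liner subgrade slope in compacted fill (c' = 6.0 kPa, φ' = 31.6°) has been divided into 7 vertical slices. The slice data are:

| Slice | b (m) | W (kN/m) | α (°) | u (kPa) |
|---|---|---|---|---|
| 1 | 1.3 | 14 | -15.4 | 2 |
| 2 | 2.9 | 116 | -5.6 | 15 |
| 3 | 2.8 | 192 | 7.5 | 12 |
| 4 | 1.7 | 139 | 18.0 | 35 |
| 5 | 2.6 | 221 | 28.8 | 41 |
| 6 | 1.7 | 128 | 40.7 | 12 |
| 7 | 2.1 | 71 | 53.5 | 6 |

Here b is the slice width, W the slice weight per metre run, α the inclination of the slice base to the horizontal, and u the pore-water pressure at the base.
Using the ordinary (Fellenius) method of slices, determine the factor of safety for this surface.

FS = 1.32

Ordinary method of slices: FS = Σ[c'·Δl_i + (W_i cosα_i − u_i·Δl_i)·tanφ'] / Σ W_i sinα_i, with Δl_i = b_i / cosα_i.
Slice 1: Δl = 1.3/cos(-15.4°) = 1.348 m; N'_1 = 14·cos(-15.4°) − 2·1.348 = 10.8; c'Δl = 8.09; W sinα = -3.7
Slice 2: Δl = 2.9/cos(-5.6°) = 2.914 m; N'_2 = 116·cos(-5.6°) − 15·2.914 = 71.7; c'Δl = 17.48; W sinα = -11.3
Slice 3: Δl = 2.8/cos7.5° = 2.824 m; N'_3 = 192·cos7.5° − 12·2.824 = 156.5; c'Δl = 16.94; W sinα = 25.1
Slice 4: Δl = 1.7/cos18.0° = 1.787 m; N'_4 = 139·cos18.0° − 35·1.787 = 69.6; c'Δl = 10.72; W sinα = 43.0
Slice 5: Δl = 2.6/cos28.8° = 2.967 m; N'_5 = 221·cos28.8° − 41·2.967 = 72.0; c'Δl = 17.80; W sinα = 106.5
Slice 6: Δl = 1.7/cos40.7° = 2.242 m; N'_6 = 128·cos40.7° − 12·2.242 = 70.1; c'Δl = 13.45; W sinα = 83.5
Slice 7: Δl = 2.1/cos53.5° = 3.530 m; N'_7 = 71·cos53.5° − 6·3.530 = 21.0; c'Δl = 21.18; W sinα = 57.1
Σc'Δl = 105.7 kN/m; ΣN' = 471.8 kN/m; ΣW sinα = 300.0 kN/m
Resisting = 105.7 + 471.8·tan31.6° = 105.7 + 290.3 = 396.0 kN/m
FS = 396.0 / 300.0 = 1.320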